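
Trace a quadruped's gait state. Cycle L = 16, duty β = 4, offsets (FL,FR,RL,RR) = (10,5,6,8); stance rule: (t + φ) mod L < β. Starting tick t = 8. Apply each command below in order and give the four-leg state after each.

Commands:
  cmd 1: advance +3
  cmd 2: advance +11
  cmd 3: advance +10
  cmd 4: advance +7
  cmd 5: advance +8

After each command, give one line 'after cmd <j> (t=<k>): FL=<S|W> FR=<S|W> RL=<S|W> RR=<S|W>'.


after cmd 1 (t=11): FL=W FR=S RL=S RR=S
after cmd 2 (t=22): FL=S FR=W RL=W RR=W
after cmd 3 (t=32): FL=W FR=W RL=W RR=W
after cmd 4 (t=39): FL=S FR=W RL=W RR=W
after cmd 5 (t=47): FL=W FR=W RL=W RR=W

start t=8: FL=S FR=W RL=W RR=S
cmd 1: advance +3 → t=11, phase=(5,0,1,3) → FL=W FR=S RL=S RR=S
cmd 2: advance +11 → t=22, phase=(0,11,12,14) → FL=S FR=W RL=W RR=W
cmd 3: advance +10 → t=32, phase=(10,5,6,8) → FL=W FR=W RL=W RR=W
cmd 4: advance +7 → t=39, phase=(1,12,13,15) → FL=S FR=W RL=W RR=W
cmd 5: advance +8 → t=47, phase=(9,4,5,7) → FL=W FR=W RL=W RR=W


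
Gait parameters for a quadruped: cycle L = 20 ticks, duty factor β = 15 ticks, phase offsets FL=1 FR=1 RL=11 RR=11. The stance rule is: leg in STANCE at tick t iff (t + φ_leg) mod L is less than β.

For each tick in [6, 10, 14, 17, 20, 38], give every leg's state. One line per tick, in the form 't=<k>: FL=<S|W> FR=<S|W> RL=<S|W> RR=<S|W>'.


t=6: phase=(7,7,17,17) vs β=15 → FL=S FR=S RL=W RR=W
t=10: phase=(11,11,1,1) vs β=15 → FL=S FR=S RL=S RR=S
t=14: phase=(15,15,5,5) vs β=15 → FL=W FR=W RL=S RR=S
t=17: phase=(18,18,8,8) vs β=15 → FL=W FR=W RL=S RR=S
t=20: phase=(1,1,11,11) vs β=15 → FL=S FR=S RL=S RR=S
t=38: phase=(19,19,9,9) vs β=15 → FL=W FR=W RL=S RR=S

t=6: FL=S FR=S RL=W RR=W
t=10: FL=S FR=S RL=S RR=S
t=14: FL=W FR=W RL=S RR=S
t=17: FL=W FR=W RL=S RR=S
t=20: FL=S FR=S RL=S RR=S
t=38: FL=W FR=W RL=S RR=S


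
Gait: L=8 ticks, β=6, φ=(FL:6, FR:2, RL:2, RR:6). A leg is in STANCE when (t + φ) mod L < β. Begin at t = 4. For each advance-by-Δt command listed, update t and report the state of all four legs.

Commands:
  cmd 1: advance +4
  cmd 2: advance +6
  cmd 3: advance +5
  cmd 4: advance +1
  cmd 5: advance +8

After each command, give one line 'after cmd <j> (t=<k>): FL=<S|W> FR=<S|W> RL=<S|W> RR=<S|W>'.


start t=4: FL=S FR=W RL=W RR=S
cmd 1: advance +4 → t=8, phase=(6,2,2,6) → FL=W FR=S RL=S RR=W
cmd 2: advance +6 → t=14, phase=(4,0,0,4) → FL=S FR=S RL=S RR=S
cmd 3: advance +5 → t=19, phase=(1,5,5,1) → FL=S FR=S RL=S RR=S
cmd 4: advance +1 → t=20, phase=(2,6,6,2) → FL=S FR=W RL=W RR=S
cmd 5: advance +8 → t=28, phase=(2,6,6,2) → FL=S FR=W RL=W RR=S

after cmd 1 (t=8): FL=W FR=S RL=S RR=W
after cmd 2 (t=14): FL=S FR=S RL=S RR=S
after cmd 3 (t=19): FL=S FR=S RL=S RR=S
after cmd 4 (t=20): FL=S FR=W RL=W RR=S
after cmd 5 (t=28): FL=S FR=W RL=W RR=S


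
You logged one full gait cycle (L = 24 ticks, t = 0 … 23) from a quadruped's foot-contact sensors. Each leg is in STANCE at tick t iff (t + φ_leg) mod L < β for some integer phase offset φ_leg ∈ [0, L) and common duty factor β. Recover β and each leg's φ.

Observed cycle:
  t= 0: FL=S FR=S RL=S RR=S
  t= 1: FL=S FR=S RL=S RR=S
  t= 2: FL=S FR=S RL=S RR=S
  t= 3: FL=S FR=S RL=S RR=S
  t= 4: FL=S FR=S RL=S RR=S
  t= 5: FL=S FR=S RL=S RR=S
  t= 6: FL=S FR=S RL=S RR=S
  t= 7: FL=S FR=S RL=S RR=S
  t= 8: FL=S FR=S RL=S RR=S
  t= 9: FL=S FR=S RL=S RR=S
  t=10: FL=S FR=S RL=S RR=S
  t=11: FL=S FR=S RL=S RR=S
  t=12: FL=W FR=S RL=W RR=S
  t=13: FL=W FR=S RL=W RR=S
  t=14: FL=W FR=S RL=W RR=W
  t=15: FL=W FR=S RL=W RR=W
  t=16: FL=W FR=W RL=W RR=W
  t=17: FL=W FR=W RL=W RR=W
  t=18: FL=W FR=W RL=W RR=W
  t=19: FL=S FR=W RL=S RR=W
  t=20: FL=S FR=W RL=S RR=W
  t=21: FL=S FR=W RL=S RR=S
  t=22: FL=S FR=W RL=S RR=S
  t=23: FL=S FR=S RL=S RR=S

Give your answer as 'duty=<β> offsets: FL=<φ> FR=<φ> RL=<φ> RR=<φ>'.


duty=17 offsets: FL=5 FR=1 RL=5 RR=3

duty β = stance ticks per leg = 17
FL: stance ticks = 17; W→S at t=19 → φ=5
FR: stance ticks = 17; W→S at t=23 → φ=1
RL: stance ticks = 17; W→S at t=19 → φ=5
RR: stance ticks = 17; W→S at t=21 → φ=3


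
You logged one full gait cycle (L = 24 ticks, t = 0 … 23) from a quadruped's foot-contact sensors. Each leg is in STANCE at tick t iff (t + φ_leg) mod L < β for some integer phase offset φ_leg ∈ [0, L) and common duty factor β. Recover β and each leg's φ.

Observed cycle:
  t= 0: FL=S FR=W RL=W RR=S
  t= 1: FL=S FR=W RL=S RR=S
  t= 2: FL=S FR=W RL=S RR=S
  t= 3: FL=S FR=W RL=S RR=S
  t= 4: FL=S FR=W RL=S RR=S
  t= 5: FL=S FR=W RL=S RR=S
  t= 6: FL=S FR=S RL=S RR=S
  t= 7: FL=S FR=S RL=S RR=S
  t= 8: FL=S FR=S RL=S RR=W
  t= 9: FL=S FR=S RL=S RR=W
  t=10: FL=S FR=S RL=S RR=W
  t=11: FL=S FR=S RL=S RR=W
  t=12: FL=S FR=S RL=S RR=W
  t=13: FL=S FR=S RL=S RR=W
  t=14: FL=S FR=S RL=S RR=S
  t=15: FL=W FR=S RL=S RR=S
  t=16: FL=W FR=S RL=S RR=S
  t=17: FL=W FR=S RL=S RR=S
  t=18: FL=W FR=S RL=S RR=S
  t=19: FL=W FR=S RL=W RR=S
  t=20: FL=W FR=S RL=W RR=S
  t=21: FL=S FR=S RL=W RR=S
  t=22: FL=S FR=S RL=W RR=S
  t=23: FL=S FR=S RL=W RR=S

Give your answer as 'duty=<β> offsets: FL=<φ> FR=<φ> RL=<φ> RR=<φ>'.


duty β = stance ticks per leg = 18
FL: stance ticks = 18; W→S at t=21 → φ=3
FR: stance ticks = 18; W→S at t=6 → φ=18
RL: stance ticks = 18; W→S at t=1 → φ=23
RR: stance ticks = 18; W→S at t=14 → φ=10

duty=18 offsets: FL=3 FR=18 RL=23 RR=10


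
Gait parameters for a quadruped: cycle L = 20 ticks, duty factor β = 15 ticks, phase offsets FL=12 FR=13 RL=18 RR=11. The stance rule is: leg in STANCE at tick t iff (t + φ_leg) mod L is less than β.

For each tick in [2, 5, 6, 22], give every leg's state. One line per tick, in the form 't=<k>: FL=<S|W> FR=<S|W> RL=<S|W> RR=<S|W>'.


t=2: phase=(14,15,0,13) vs β=15 → FL=S FR=W RL=S RR=S
t=5: phase=(17,18,3,16) vs β=15 → FL=W FR=W RL=S RR=W
t=6: phase=(18,19,4,17) vs β=15 → FL=W FR=W RL=S RR=W
t=22: phase=(14,15,0,13) vs β=15 → FL=S FR=W RL=S RR=S

t=2: FL=S FR=W RL=S RR=S
t=5: FL=W FR=W RL=S RR=W
t=6: FL=W FR=W RL=S RR=W
t=22: FL=S FR=W RL=S RR=S


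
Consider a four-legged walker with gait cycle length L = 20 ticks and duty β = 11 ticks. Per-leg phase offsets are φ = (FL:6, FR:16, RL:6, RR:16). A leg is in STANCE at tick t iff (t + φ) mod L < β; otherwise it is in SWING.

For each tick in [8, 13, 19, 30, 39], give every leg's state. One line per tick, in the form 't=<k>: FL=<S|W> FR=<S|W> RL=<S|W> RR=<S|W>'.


t=8: phase=(14,4,14,4) vs β=11 → FL=W FR=S RL=W RR=S
t=13: phase=(19,9,19,9) vs β=11 → FL=W FR=S RL=W RR=S
t=19: phase=(5,15,5,15) vs β=11 → FL=S FR=W RL=S RR=W
t=30: phase=(16,6,16,6) vs β=11 → FL=W FR=S RL=W RR=S
t=39: phase=(5,15,5,15) vs β=11 → FL=S FR=W RL=S RR=W

t=8: FL=W FR=S RL=W RR=S
t=13: FL=W FR=S RL=W RR=S
t=19: FL=S FR=W RL=S RR=W
t=30: FL=W FR=S RL=W RR=S
t=39: FL=S FR=W RL=S RR=W


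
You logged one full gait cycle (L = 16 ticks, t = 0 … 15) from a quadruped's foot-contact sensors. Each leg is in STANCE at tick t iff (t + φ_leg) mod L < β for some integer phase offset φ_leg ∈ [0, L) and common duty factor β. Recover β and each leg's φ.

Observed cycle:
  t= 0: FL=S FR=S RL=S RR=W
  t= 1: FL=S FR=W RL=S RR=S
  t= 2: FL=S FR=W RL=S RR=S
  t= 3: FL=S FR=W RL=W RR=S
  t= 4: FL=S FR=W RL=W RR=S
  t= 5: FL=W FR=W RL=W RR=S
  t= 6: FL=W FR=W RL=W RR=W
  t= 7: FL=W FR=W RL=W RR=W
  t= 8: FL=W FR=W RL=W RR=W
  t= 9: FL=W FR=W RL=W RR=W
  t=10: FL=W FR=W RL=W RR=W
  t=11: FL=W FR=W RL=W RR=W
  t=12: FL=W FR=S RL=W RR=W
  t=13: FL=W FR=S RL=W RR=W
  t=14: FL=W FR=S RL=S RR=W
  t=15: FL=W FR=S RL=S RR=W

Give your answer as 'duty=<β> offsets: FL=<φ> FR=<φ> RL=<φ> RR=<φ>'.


duty β = stance ticks per leg = 5
FL: stance ticks = 5; W→S at t=0 → φ=0
FR: stance ticks = 5; W→S at t=12 → φ=4
RL: stance ticks = 5; W→S at t=14 → φ=2
RR: stance ticks = 5; W→S at t=1 → φ=15

duty=5 offsets: FL=0 FR=4 RL=2 RR=15


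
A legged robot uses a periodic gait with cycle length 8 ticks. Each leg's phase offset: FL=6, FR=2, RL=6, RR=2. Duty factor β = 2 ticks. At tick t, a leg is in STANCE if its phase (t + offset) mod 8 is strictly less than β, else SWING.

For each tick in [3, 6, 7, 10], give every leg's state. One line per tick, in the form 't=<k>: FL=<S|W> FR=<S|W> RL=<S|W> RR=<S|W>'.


t=3: phase=(1,5,1,5) vs β=2 → FL=S FR=W RL=S RR=W
t=6: phase=(4,0,4,0) vs β=2 → FL=W FR=S RL=W RR=S
t=7: phase=(5,1,5,1) vs β=2 → FL=W FR=S RL=W RR=S
t=10: phase=(0,4,0,4) vs β=2 → FL=S FR=W RL=S RR=W

t=3: FL=S FR=W RL=S RR=W
t=6: FL=W FR=S RL=W RR=S
t=7: FL=W FR=S RL=W RR=S
t=10: FL=S FR=W RL=S RR=W


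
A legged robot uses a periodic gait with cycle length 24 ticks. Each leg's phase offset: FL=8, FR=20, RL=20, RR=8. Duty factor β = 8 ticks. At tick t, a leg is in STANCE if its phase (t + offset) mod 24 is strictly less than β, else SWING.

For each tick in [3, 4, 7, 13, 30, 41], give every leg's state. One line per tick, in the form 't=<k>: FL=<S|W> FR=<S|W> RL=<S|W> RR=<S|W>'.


t=3: phase=(11,23,23,11) vs β=8 → FL=W FR=W RL=W RR=W
t=4: phase=(12,0,0,12) vs β=8 → FL=W FR=S RL=S RR=W
t=7: phase=(15,3,3,15) vs β=8 → FL=W FR=S RL=S RR=W
t=13: phase=(21,9,9,21) vs β=8 → FL=W FR=W RL=W RR=W
t=30: phase=(14,2,2,14) vs β=8 → FL=W FR=S RL=S RR=W
t=41: phase=(1,13,13,1) vs β=8 → FL=S FR=W RL=W RR=S

t=3: FL=W FR=W RL=W RR=W
t=4: FL=W FR=S RL=S RR=W
t=7: FL=W FR=S RL=S RR=W
t=13: FL=W FR=W RL=W RR=W
t=30: FL=W FR=S RL=S RR=W
t=41: FL=S FR=W RL=W RR=S


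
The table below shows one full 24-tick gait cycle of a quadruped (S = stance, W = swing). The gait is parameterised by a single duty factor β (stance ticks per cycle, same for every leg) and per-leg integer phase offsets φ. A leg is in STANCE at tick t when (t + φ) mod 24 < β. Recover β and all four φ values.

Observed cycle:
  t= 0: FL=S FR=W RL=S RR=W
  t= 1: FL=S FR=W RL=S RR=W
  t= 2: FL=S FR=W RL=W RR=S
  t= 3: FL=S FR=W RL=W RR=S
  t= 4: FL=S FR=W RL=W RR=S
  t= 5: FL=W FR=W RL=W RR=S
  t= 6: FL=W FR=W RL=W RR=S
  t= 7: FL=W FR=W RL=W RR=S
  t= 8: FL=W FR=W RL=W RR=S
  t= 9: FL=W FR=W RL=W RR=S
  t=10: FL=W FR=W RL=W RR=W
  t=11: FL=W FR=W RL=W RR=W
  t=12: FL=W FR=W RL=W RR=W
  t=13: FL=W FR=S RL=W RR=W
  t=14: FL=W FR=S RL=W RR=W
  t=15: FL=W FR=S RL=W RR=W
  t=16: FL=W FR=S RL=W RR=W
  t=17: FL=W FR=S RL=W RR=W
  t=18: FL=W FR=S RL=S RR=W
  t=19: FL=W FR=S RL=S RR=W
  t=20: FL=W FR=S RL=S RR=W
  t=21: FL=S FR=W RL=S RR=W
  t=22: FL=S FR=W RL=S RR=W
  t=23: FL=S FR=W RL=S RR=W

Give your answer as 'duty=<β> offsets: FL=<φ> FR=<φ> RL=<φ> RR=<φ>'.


duty β = stance ticks per leg = 8
FL: stance ticks = 8; W→S at t=21 → φ=3
FR: stance ticks = 8; W→S at t=13 → φ=11
RL: stance ticks = 8; W→S at t=18 → φ=6
RR: stance ticks = 8; W→S at t=2 → φ=22

duty=8 offsets: FL=3 FR=11 RL=6 RR=22


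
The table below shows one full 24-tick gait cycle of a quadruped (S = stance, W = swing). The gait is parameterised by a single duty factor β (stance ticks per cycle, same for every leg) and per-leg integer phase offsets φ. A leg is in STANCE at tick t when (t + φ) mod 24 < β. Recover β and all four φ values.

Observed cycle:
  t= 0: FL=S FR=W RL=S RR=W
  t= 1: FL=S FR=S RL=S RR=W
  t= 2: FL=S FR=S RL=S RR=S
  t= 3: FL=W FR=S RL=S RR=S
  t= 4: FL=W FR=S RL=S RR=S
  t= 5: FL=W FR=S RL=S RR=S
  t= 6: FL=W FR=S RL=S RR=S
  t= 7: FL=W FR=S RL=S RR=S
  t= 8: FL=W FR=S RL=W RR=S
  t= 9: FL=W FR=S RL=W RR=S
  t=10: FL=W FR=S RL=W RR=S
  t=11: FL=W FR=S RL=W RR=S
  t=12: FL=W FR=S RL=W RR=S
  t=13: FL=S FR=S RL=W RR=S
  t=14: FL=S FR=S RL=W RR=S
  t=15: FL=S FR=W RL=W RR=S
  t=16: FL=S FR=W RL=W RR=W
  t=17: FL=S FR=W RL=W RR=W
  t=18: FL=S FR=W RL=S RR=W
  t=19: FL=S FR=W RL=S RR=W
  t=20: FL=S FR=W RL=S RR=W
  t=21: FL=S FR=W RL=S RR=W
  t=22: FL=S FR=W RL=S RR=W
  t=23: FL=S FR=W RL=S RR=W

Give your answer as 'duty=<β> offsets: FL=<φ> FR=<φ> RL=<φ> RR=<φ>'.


duty β = stance ticks per leg = 14
FL: stance ticks = 14; W→S at t=13 → φ=11
FR: stance ticks = 14; W→S at t=1 → φ=23
RL: stance ticks = 14; W→S at t=18 → φ=6
RR: stance ticks = 14; W→S at t=2 → φ=22

duty=14 offsets: FL=11 FR=23 RL=6 RR=22


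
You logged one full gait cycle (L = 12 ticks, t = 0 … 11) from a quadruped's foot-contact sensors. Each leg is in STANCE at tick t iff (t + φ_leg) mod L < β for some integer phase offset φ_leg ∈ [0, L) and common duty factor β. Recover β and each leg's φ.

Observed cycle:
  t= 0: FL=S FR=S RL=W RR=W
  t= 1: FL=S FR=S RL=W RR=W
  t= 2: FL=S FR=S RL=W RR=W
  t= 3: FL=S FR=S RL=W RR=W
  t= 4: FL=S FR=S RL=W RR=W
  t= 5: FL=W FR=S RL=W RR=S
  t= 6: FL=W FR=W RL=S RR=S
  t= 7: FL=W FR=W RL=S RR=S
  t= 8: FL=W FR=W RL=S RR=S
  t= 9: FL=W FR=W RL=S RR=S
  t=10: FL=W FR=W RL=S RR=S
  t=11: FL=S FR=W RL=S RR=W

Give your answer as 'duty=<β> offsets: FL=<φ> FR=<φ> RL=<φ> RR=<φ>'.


duty=6 offsets: FL=1 FR=0 RL=6 RR=7

duty β = stance ticks per leg = 6
FL: stance ticks = 6; W→S at t=11 → φ=1
FR: stance ticks = 6; W→S at t=0 → φ=0
RL: stance ticks = 6; W→S at t=6 → φ=6
RR: stance ticks = 6; W→S at t=5 → φ=7


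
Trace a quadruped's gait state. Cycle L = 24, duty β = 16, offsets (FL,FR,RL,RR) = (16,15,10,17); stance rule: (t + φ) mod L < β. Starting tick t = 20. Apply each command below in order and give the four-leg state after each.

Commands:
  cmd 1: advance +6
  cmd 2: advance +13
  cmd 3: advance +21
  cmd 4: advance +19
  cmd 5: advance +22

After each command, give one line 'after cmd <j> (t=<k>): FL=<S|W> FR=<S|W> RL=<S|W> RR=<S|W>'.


start t=20: FL=S FR=S RL=S RR=S
cmd 1: advance +6 → t=26, phase=(18,17,12,19) → FL=W FR=W RL=S RR=W
cmd 2: advance +13 → t=39, phase=(7,6,1,8) → FL=S FR=S RL=S RR=S
cmd 3: advance +21 → t=60, phase=(4,3,22,5) → FL=S FR=S RL=W RR=S
cmd 4: advance +19 → t=79, phase=(23,22,17,0) → FL=W FR=W RL=W RR=S
cmd 5: advance +22 → t=101, phase=(21,20,15,22) → FL=W FR=W RL=S RR=W

after cmd 1 (t=26): FL=W FR=W RL=S RR=W
after cmd 2 (t=39): FL=S FR=S RL=S RR=S
after cmd 3 (t=60): FL=S FR=S RL=W RR=S
after cmd 4 (t=79): FL=W FR=W RL=W RR=S
after cmd 5 (t=101): FL=W FR=W RL=S RR=W


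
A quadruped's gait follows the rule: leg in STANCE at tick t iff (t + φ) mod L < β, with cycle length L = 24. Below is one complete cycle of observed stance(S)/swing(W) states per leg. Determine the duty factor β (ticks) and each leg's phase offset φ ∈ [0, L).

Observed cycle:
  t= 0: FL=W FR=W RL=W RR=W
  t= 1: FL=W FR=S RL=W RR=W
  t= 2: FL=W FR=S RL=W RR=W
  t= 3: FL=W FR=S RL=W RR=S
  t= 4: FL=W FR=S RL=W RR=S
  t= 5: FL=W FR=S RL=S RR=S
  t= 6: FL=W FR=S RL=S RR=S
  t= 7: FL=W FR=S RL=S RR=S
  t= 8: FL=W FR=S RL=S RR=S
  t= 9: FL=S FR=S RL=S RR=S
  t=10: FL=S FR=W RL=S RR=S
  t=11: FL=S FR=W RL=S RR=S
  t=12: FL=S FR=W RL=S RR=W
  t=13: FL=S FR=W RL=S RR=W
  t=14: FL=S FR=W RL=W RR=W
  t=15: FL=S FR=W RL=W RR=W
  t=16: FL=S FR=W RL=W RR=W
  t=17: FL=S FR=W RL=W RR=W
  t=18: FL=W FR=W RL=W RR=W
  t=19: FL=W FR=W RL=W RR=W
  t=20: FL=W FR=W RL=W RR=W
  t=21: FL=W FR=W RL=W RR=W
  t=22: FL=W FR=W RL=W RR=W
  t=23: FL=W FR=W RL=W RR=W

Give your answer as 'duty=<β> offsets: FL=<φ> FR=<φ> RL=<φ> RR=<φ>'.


duty β = stance ticks per leg = 9
FL: stance ticks = 9; W→S at t=9 → φ=15
FR: stance ticks = 9; W→S at t=1 → φ=23
RL: stance ticks = 9; W→S at t=5 → φ=19
RR: stance ticks = 9; W→S at t=3 → φ=21

duty=9 offsets: FL=15 FR=23 RL=19 RR=21


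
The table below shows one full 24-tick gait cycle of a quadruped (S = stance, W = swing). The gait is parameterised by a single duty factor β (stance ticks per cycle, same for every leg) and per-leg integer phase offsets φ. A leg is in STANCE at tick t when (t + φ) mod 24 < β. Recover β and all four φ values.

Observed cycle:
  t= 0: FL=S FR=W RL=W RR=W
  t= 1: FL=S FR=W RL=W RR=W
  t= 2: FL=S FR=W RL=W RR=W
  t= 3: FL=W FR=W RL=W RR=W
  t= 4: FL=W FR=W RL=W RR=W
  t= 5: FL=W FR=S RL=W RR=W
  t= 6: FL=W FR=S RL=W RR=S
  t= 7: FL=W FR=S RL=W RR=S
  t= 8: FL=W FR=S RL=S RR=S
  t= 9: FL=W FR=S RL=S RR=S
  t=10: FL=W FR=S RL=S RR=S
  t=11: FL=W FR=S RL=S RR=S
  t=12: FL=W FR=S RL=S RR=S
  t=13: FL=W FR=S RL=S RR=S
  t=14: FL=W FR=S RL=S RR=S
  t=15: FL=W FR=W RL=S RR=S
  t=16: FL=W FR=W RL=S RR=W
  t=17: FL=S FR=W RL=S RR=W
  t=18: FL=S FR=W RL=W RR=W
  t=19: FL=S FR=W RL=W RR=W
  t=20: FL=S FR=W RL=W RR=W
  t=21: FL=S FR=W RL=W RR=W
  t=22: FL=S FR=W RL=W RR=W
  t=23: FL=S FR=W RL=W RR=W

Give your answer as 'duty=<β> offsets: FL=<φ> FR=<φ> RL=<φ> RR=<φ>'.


duty=10 offsets: FL=7 FR=19 RL=16 RR=18

duty β = stance ticks per leg = 10
FL: stance ticks = 10; W→S at t=17 → φ=7
FR: stance ticks = 10; W→S at t=5 → φ=19
RL: stance ticks = 10; W→S at t=8 → φ=16
RR: stance ticks = 10; W→S at t=6 → φ=18


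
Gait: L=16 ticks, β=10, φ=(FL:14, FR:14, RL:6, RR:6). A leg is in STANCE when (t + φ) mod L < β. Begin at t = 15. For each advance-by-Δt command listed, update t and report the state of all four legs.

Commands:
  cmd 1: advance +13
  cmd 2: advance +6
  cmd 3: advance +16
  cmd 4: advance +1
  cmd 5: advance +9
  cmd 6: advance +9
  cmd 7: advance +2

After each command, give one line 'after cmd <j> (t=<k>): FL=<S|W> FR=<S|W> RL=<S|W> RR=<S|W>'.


after cmd 1 (t=28): FL=W FR=W RL=S RR=S
after cmd 2 (t=34): FL=S FR=S RL=S RR=S
after cmd 3 (t=50): FL=S FR=S RL=S RR=S
after cmd 4 (t=51): FL=S FR=S RL=S RR=S
after cmd 5 (t=60): FL=W FR=W RL=S RR=S
after cmd 6 (t=69): FL=S FR=S RL=W RR=W
after cmd 7 (t=71): FL=S FR=S RL=W RR=W

start t=15: FL=W FR=W RL=S RR=S
cmd 1: advance +13 → t=28, phase=(10,10,2,2) → FL=W FR=W RL=S RR=S
cmd 2: advance +6 → t=34, phase=(0,0,8,8) → FL=S FR=S RL=S RR=S
cmd 3: advance +16 → t=50, phase=(0,0,8,8) → FL=S FR=S RL=S RR=S
cmd 4: advance +1 → t=51, phase=(1,1,9,9) → FL=S FR=S RL=S RR=S
cmd 5: advance +9 → t=60, phase=(10,10,2,2) → FL=W FR=W RL=S RR=S
cmd 6: advance +9 → t=69, phase=(3,3,11,11) → FL=S FR=S RL=W RR=W
cmd 7: advance +2 → t=71, phase=(5,5,13,13) → FL=S FR=S RL=W RR=W


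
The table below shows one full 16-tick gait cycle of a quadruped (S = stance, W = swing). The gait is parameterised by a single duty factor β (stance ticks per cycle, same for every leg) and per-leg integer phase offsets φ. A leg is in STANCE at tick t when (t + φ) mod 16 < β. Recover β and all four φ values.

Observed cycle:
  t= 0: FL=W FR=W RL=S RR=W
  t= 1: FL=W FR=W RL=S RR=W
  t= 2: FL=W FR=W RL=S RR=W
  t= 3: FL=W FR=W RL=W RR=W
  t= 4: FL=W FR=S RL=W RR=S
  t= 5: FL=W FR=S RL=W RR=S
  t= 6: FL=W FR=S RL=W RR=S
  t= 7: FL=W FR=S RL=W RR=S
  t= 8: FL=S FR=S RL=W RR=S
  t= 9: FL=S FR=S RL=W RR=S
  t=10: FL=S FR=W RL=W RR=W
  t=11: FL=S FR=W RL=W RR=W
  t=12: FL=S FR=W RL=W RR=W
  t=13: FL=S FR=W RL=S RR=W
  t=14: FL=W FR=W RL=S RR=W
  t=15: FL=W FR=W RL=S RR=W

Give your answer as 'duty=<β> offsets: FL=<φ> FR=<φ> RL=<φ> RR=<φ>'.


duty=6 offsets: FL=8 FR=12 RL=3 RR=12

duty β = stance ticks per leg = 6
FL: stance ticks = 6; W→S at t=8 → φ=8
FR: stance ticks = 6; W→S at t=4 → φ=12
RL: stance ticks = 6; W→S at t=13 → φ=3
RR: stance ticks = 6; W→S at t=4 → φ=12


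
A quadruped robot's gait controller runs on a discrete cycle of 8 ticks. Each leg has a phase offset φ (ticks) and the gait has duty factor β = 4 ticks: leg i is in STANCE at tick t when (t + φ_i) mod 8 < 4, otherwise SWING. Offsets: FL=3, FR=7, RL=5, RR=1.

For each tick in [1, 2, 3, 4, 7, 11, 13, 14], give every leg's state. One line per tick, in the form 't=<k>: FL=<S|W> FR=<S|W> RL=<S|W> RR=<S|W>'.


t=1: FL=W FR=S RL=W RR=S
t=2: FL=W FR=S RL=W RR=S
t=3: FL=W FR=S RL=S RR=W
t=4: FL=W FR=S RL=S RR=W
t=7: FL=S FR=W RL=W RR=S
t=11: FL=W FR=S RL=S RR=W
t=13: FL=S FR=W RL=S RR=W
t=14: FL=S FR=W RL=S RR=W

t=1: phase=(4,0,6,2) vs β=4 → FL=W FR=S RL=W RR=S
t=2: phase=(5,1,7,3) vs β=4 → FL=W FR=S RL=W RR=S
t=3: phase=(6,2,0,4) vs β=4 → FL=W FR=S RL=S RR=W
t=4: phase=(7,3,1,5) vs β=4 → FL=W FR=S RL=S RR=W
t=7: phase=(2,6,4,0) vs β=4 → FL=S FR=W RL=W RR=S
t=11: phase=(6,2,0,4) vs β=4 → FL=W FR=S RL=S RR=W
t=13: phase=(0,4,2,6) vs β=4 → FL=S FR=W RL=S RR=W
t=14: phase=(1,5,3,7) vs β=4 → FL=S FR=W RL=S RR=W


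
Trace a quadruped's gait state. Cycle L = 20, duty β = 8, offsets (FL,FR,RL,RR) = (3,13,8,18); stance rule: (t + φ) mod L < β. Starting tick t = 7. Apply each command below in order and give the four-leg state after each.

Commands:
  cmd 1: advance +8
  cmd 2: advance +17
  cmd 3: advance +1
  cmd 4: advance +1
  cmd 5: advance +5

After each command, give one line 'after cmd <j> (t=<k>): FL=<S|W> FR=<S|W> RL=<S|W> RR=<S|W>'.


start t=7: FL=W FR=S RL=W RR=S
cmd 1: advance +8 → t=15, phase=(18,8,3,13) → FL=W FR=W RL=S RR=W
cmd 2: advance +17 → t=32, phase=(15,5,0,10) → FL=W FR=S RL=S RR=W
cmd 3: advance +1 → t=33, phase=(16,6,1,11) → FL=W FR=S RL=S RR=W
cmd 4: advance +1 → t=34, phase=(17,7,2,12) → FL=W FR=S RL=S RR=W
cmd 5: advance +5 → t=39, phase=(2,12,7,17) → FL=S FR=W RL=S RR=W

after cmd 1 (t=15): FL=W FR=W RL=S RR=W
after cmd 2 (t=32): FL=W FR=S RL=S RR=W
after cmd 3 (t=33): FL=W FR=S RL=S RR=W
after cmd 4 (t=34): FL=W FR=S RL=S RR=W
after cmd 5 (t=39): FL=S FR=W RL=S RR=W


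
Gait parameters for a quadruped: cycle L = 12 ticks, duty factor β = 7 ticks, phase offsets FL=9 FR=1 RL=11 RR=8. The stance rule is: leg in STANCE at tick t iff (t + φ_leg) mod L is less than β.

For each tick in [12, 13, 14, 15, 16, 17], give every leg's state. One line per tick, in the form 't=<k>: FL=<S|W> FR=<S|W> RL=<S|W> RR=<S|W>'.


t=12: phase=(9,1,11,8) vs β=7 → FL=W FR=S RL=W RR=W
t=13: phase=(10,2,0,9) vs β=7 → FL=W FR=S RL=S RR=W
t=14: phase=(11,3,1,10) vs β=7 → FL=W FR=S RL=S RR=W
t=15: phase=(0,4,2,11) vs β=7 → FL=S FR=S RL=S RR=W
t=16: phase=(1,5,3,0) vs β=7 → FL=S FR=S RL=S RR=S
t=17: phase=(2,6,4,1) vs β=7 → FL=S FR=S RL=S RR=S

t=12: FL=W FR=S RL=W RR=W
t=13: FL=W FR=S RL=S RR=W
t=14: FL=W FR=S RL=S RR=W
t=15: FL=S FR=S RL=S RR=W
t=16: FL=S FR=S RL=S RR=S
t=17: FL=S FR=S RL=S RR=S


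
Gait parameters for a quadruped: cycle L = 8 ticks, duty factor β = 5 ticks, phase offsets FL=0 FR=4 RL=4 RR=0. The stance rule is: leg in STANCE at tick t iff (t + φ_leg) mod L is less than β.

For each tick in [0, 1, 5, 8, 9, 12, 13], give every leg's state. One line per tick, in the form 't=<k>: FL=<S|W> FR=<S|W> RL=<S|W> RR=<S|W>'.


t=0: phase=(0,4,4,0) vs β=5 → FL=S FR=S RL=S RR=S
t=1: phase=(1,5,5,1) vs β=5 → FL=S FR=W RL=W RR=S
t=5: phase=(5,1,1,5) vs β=5 → FL=W FR=S RL=S RR=W
t=8: phase=(0,4,4,0) vs β=5 → FL=S FR=S RL=S RR=S
t=9: phase=(1,5,5,1) vs β=5 → FL=S FR=W RL=W RR=S
t=12: phase=(4,0,0,4) vs β=5 → FL=S FR=S RL=S RR=S
t=13: phase=(5,1,1,5) vs β=5 → FL=W FR=S RL=S RR=W

t=0: FL=S FR=S RL=S RR=S
t=1: FL=S FR=W RL=W RR=S
t=5: FL=W FR=S RL=S RR=W
t=8: FL=S FR=S RL=S RR=S
t=9: FL=S FR=W RL=W RR=S
t=12: FL=S FR=S RL=S RR=S
t=13: FL=W FR=S RL=S RR=W


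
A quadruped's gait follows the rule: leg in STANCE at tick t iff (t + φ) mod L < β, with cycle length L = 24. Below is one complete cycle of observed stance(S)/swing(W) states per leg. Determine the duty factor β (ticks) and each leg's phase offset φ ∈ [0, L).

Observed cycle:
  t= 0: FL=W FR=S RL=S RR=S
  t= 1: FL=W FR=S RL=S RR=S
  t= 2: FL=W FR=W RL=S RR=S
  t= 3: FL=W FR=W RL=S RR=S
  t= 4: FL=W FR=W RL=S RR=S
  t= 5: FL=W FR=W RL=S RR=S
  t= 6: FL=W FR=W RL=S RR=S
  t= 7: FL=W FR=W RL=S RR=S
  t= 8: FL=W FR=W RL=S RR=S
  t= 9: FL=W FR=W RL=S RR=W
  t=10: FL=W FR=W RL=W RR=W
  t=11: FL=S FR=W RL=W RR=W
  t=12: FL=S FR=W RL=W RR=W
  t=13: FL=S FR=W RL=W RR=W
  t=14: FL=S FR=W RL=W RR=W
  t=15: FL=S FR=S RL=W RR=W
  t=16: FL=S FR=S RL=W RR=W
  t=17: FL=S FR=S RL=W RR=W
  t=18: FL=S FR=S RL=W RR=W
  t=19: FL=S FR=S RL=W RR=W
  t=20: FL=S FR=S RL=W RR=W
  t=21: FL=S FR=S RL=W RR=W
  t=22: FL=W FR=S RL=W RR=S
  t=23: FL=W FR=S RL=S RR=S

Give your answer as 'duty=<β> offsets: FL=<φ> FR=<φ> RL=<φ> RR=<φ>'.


duty β = stance ticks per leg = 11
FL: stance ticks = 11; W→S at t=11 → φ=13
FR: stance ticks = 11; W→S at t=15 → φ=9
RL: stance ticks = 11; W→S at t=23 → φ=1
RR: stance ticks = 11; W→S at t=22 → φ=2

duty=11 offsets: FL=13 FR=9 RL=1 RR=2


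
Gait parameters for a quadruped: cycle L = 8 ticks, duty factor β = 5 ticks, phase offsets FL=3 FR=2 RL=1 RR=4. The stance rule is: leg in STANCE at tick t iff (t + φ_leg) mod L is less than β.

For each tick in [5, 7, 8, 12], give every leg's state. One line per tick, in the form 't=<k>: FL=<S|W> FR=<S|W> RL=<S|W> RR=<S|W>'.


t=5: phase=(0,7,6,1) vs β=5 → FL=S FR=W RL=W RR=S
t=7: phase=(2,1,0,3) vs β=5 → FL=S FR=S RL=S RR=S
t=8: phase=(3,2,1,4) vs β=5 → FL=S FR=S RL=S RR=S
t=12: phase=(7,6,5,0) vs β=5 → FL=W FR=W RL=W RR=S

t=5: FL=S FR=W RL=W RR=S
t=7: FL=S FR=S RL=S RR=S
t=8: FL=S FR=S RL=S RR=S
t=12: FL=W FR=W RL=W RR=S


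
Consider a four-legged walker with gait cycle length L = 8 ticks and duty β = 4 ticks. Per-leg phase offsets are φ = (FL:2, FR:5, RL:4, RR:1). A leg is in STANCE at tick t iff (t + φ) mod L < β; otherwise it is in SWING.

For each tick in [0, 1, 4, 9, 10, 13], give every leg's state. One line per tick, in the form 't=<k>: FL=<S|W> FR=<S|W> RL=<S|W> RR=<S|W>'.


t=0: FL=S FR=W RL=W RR=S
t=1: FL=S FR=W RL=W RR=S
t=4: FL=W FR=S RL=S RR=W
t=9: FL=S FR=W RL=W RR=S
t=10: FL=W FR=W RL=W RR=S
t=13: FL=W FR=S RL=S RR=W

t=0: phase=(2,5,4,1) vs β=4 → FL=S FR=W RL=W RR=S
t=1: phase=(3,6,5,2) vs β=4 → FL=S FR=W RL=W RR=S
t=4: phase=(6,1,0,5) vs β=4 → FL=W FR=S RL=S RR=W
t=9: phase=(3,6,5,2) vs β=4 → FL=S FR=W RL=W RR=S
t=10: phase=(4,7,6,3) vs β=4 → FL=W FR=W RL=W RR=S
t=13: phase=(7,2,1,6) vs β=4 → FL=W FR=S RL=S RR=W


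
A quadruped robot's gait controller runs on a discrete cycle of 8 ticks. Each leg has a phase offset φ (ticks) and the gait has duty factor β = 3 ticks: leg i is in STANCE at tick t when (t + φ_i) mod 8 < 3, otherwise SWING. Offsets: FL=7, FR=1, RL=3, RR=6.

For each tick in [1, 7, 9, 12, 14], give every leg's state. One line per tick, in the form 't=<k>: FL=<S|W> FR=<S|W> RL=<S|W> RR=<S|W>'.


t=1: phase=(0,2,4,7) vs β=3 → FL=S FR=S RL=W RR=W
t=7: phase=(6,0,2,5) vs β=3 → FL=W FR=S RL=S RR=W
t=9: phase=(0,2,4,7) vs β=3 → FL=S FR=S RL=W RR=W
t=12: phase=(3,5,7,2) vs β=3 → FL=W FR=W RL=W RR=S
t=14: phase=(5,7,1,4) vs β=3 → FL=W FR=W RL=S RR=W

t=1: FL=S FR=S RL=W RR=W
t=7: FL=W FR=S RL=S RR=W
t=9: FL=S FR=S RL=W RR=W
t=12: FL=W FR=W RL=W RR=S
t=14: FL=W FR=W RL=S RR=W


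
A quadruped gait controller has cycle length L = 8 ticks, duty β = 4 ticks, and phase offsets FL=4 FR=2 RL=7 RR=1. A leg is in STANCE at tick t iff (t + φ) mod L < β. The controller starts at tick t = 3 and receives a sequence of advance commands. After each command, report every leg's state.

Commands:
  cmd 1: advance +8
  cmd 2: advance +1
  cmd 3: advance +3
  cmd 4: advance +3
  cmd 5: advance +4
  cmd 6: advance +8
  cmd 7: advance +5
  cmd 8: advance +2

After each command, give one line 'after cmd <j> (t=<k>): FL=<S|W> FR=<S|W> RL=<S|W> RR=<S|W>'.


start t=3: FL=W FR=W RL=S RR=W
cmd 1: advance +8 → t=11, phase=(7,5,2,4) → FL=W FR=W RL=S RR=W
cmd 2: advance +1 → t=12, phase=(0,6,3,5) → FL=S FR=W RL=S RR=W
cmd 3: advance +3 → t=15, phase=(3,1,6,0) → FL=S FR=S RL=W RR=S
cmd 4: advance +3 → t=18, phase=(6,4,1,3) → FL=W FR=W RL=S RR=S
cmd 5: advance +4 → t=22, phase=(2,0,5,7) → FL=S FR=S RL=W RR=W
cmd 6: advance +8 → t=30, phase=(2,0,5,7) → FL=S FR=S RL=W RR=W
cmd 7: advance +5 → t=35, phase=(7,5,2,4) → FL=W FR=W RL=S RR=W
cmd 8: advance +2 → t=37, phase=(1,7,4,6) → FL=S FR=W RL=W RR=W

after cmd 1 (t=11): FL=W FR=W RL=S RR=W
after cmd 2 (t=12): FL=S FR=W RL=S RR=W
after cmd 3 (t=15): FL=S FR=S RL=W RR=S
after cmd 4 (t=18): FL=W FR=W RL=S RR=S
after cmd 5 (t=22): FL=S FR=S RL=W RR=W
after cmd 6 (t=30): FL=S FR=S RL=W RR=W
after cmd 7 (t=35): FL=W FR=W RL=S RR=W
after cmd 8 (t=37): FL=S FR=W RL=W RR=W


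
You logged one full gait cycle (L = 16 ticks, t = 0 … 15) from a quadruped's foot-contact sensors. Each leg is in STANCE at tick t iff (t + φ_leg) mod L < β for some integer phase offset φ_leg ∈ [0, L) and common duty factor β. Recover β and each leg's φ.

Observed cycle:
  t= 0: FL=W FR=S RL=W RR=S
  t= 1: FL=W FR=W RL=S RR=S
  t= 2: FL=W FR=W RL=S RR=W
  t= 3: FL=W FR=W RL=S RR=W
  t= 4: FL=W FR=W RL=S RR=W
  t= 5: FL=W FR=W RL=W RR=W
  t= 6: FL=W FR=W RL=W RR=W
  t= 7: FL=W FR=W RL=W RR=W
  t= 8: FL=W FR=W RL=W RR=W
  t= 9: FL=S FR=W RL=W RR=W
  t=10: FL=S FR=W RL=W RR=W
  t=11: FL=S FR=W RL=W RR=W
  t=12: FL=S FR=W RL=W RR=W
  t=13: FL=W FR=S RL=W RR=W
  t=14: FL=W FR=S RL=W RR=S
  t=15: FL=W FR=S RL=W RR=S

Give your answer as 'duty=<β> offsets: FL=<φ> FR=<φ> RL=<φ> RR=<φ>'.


duty=4 offsets: FL=7 FR=3 RL=15 RR=2

duty β = stance ticks per leg = 4
FL: stance ticks = 4; W→S at t=9 → φ=7
FR: stance ticks = 4; W→S at t=13 → φ=3
RL: stance ticks = 4; W→S at t=1 → φ=15
RR: stance ticks = 4; W→S at t=14 → φ=2


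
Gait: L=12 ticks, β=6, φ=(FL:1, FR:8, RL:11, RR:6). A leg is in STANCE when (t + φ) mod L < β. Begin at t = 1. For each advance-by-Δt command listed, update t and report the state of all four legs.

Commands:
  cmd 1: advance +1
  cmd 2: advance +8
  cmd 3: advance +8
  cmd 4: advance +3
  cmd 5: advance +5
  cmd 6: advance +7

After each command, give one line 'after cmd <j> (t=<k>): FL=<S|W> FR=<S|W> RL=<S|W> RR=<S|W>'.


after cmd 1 (t=2): FL=S FR=W RL=S RR=W
after cmd 2 (t=10): FL=W FR=W RL=W RR=S
after cmd 3 (t=18): FL=W FR=S RL=S RR=S
after cmd 4 (t=21): FL=W FR=S RL=W RR=S
after cmd 5 (t=26): FL=S FR=W RL=S RR=W
after cmd 6 (t=33): FL=W FR=S RL=W RR=S

start t=1: FL=S FR=W RL=S RR=W
cmd 1: advance +1 → t=2, phase=(3,10,1,8) → FL=S FR=W RL=S RR=W
cmd 2: advance +8 → t=10, phase=(11,6,9,4) → FL=W FR=W RL=W RR=S
cmd 3: advance +8 → t=18, phase=(7,2,5,0) → FL=W FR=S RL=S RR=S
cmd 4: advance +3 → t=21, phase=(10,5,8,3) → FL=W FR=S RL=W RR=S
cmd 5: advance +5 → t=26, phase=(3,10,1,8) → FL=S FR=W RL=S RR=W
cmd 6: advance +7 → t=33, phase=(10,5,8,3) → FL=W FR=S RL=W RR=S


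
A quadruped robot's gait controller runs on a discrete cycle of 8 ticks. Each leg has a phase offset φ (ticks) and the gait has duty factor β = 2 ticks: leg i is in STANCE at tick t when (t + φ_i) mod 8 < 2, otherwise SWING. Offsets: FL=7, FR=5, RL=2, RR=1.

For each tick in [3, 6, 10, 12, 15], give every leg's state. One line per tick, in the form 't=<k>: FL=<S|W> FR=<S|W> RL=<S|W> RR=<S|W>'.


t=3: FL=W FR=S RL=W RR=W
t=6: FL=W FR=W RL=S RR=W
t=10: FL=S FR=W RL=W RR=W
t=12: FL=W FR=S RL=W RR=W
t=15: FL=W FR=W RL=S RR=S

t=3: phase=(2,0,5,4) vs β=2 → FL=W FR=S RL=W RR=W
t=6: phase=(5,3,0,7) vs β=2 → FL=W FR=W RL=S RR=W
t=10: phase=(1,7,4,3) vs β=2 → FL=S FR=W RL=W RR=W
t=12: phase=(3,1,6,5) vs β=2 → FL=W FR=S RL=W RR=W
t=15: phase=(6,4,1,0) vs β=2 → FL=W FR=W RL=S RR=S


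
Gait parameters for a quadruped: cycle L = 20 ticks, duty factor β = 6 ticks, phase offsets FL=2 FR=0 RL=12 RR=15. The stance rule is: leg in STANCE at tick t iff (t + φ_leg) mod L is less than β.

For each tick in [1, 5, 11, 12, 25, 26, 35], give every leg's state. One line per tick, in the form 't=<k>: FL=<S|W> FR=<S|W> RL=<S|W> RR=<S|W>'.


t=1: phase=(3,1,13,16) vs β=6 → FL=S FR=S RL=W RR=W
t=5: phase=(7,5,17,0) vs β=6 → FL=W FR=S RL=W RR=S
t=11: phase=(13,11,3,6) vs β=6 → FL=W FR=W RL=S RR=W
t=12: phase=(14,12,4,7) vs β=6 → FL=W FR=W RL=S RR=W
t=25: phase=(7,5,17,0) vs β=6 → FL=W FR=S RL=W RR=S
t=26: phase=(8,6,18,1) vs β=6 → FL=W FR=W RL=W RR=S
t=35: phase=(17,15,7,10) vs β=6 → FL=W FR=W RL=W RR=W

t=1: FL=S FR=S RL=W RR=W
t=5: FL=W FR=S RL=W RR=S
t=11: FL=W FR=W RL=S RR=W
t=12: FL=W FR=W RL=S RR=W
t=25: FL=W FR=S RL=W RR=S
t=26: FL=W FR=W RL=W RR=S
t=35: FL=W FR=W RL=W RR=W


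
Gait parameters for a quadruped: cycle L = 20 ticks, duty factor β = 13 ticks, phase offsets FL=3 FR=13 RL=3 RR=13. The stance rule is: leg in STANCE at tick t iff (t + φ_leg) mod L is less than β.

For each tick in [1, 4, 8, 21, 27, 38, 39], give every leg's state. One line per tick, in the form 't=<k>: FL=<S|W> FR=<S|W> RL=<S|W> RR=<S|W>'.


t=1: phase=(4,14,4,14) vs β=13 → FL=S FR=W RL=S RR=W
t=4: phase=(7,17,7,17) vs β=13 → FL=S FR=W RL=S RR=W
t=8: phase=(11,1,11,1) vs β=13 → FL=S FR=S RL=S RR=S
t=21: phase=(4,14,4,14) vs β=13 → FL=S FR=W RL=S RR=W
t=27: phase=(10,0,10,0) vs β=13 → FL=S FR=S RL=S RR=S
t=38: phase=(1,11,1,11) vs β=13 → FL=S FR=S RL=S RR=S
t=39: phase=(2,12,2,12) vs β=13 → FL=S FR=S RL=S RR=S

t=1: FL=S FR=W RL=S RR=W
t=4: FL=S FR=W RL=S RR=W
t=8: FL=S FR=S RL=S RR=S
t=21: FL=S FR=W RL=S RR=W
t=27: FL=S FR=S RL=S RR=S
t=38: FL=S FR=S RL=S RR=S
t=39: FL=S FR=S RL=S RR=S


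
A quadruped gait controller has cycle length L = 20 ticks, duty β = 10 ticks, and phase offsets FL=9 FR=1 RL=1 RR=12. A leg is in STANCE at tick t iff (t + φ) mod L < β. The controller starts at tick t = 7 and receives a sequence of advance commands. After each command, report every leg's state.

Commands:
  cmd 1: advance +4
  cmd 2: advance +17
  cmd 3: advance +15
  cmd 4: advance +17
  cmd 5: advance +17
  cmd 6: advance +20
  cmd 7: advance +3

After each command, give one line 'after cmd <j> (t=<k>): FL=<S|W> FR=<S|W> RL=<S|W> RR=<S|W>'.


start t=7: FL=W FR=S RL=S RR=W
cmd 1: advance +4 → t=11, phase=(0,12,12,3) → FL=S FR=W RL=W RR=S
cmd 2: advance +17 → t=28, phase=(17,9,9,0) → FL=W FR=S RL=S RR=S
cmd 3: advance +15 → t=43, phase=(12,4,4,15) → FL=W FR=S RL=S RR=W
cmd 4: advance +17 → t=60, phase=(9,1,1,12) → FL=S FR=S RL=S RR=W
cmd 5: advance +17 → t=77, phase=(6,18,18,9) → FL=S FR=W RL=W RR=S
cmd 6: advance +20 → t=97, phase=(6,18,18,9) → FL=S FR=W RL=W RR=S
cmd 7: advance +3 → t=100, phase=(9,1,1,12) → FL=S FR=S RL=S RR=W

after cmd 1 (t=11): FL=S FR=W RL=W RR=S
after cmd 2 (t=28): FL=W FR=S RL=S RR=S
after cmd 3 (t=43): FL=W FR=S RL=S RR=W
after cmd 4 (t=60): FL=S FR=S RL=S RR=W
after cmd 5 (t=77): FL=S FR=W RL=W RR=S
after cmd 6 (t=97): FL=S FR=W RL=W RR=S
after cmd 7 (t=100): FL=S FR=S RL=S RR=W


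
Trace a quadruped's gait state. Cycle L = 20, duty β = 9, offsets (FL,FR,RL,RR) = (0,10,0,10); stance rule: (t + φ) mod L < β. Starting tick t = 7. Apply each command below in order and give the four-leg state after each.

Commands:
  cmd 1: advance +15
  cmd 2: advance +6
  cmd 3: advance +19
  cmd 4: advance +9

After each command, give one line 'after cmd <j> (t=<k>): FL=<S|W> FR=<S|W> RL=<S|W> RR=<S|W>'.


after cmd 1 (t=22): FL=S FR=W RL=S RR=W
after cmd 2 (t=28): FL=S FR=W RL=S RR=W
after cmd 3 (t=47): FL=S FR=W RL=S RR=W
after cmd 4 (t=56): FL=W FR=S RL=W RR=S

start t=7: FL=S FR=W RL=S RR=W
cmd 1: advance +15 → t=22, phase=(2,12,2,12) → FL=S FR=W RL=S RR=W
cmd 2: advance +6 → t=28, phase=(8,18,8,18) → FL=S FR=W RL=S RR=W
cmd 3: advance +19 → t=47, phase=(7,17,7,17) → FL=S FR=W RL=S RR=W
cmd 4: advance +9 → t=56, phase=(16,6,16,6) → FL=W FR=S RL=W RR=S


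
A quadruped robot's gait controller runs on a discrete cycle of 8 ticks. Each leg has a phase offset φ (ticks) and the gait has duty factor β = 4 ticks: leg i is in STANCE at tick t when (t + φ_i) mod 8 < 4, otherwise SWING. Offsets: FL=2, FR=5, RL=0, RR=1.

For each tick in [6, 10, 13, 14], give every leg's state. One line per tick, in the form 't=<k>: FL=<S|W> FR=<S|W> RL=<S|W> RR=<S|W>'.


t=6: FL=S FR=S RL=W RR=W
t=10: FL=W FR=W RL=S RR=S
t=13: FL=W FR=S RL=W RR=W
t=14: FL=S FR=S RL=W RR=W

t=6: phase=(0,3,6,7) vs β=4 → FL=S FR=S RL=W RR=W
t=10: phase=(4,7,2,3) vs β=4 → FL=W FR=W RL=S RR=S
t=13: phase=(7,2,5,6) vs β=4 → FL=W FR=S RL=W RR=W
t=14: phase=(0,3,6,7) vs β=4 → FL=S FR=S RL=W RR=W


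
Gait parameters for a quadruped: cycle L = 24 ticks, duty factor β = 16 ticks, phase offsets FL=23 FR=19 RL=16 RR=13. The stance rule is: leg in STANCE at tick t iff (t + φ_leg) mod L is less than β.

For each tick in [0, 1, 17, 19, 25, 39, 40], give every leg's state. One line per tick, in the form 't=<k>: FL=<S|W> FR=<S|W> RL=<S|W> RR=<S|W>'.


t=0: FL=W FR=W RL=W RR=S
t=1: FL=S FR=W RL=W RR=S
t=17: FL=W FR=S RL=S RR=S
t=19: FL=W FR=S RL=S RR=S
t=25: FL=S FR=W RL=W RR=S
t=39: FL=S FR=S RL=S RR=S
t=40: FL=S FR=S RL=S RR=S

t=0: phase=(23,19,16,13) vs β=16 → FL=W FR=W RL=W RR=S
t=1: phase=(0,20,17,14) vs β=16 → FL=S FR=W RL=W RR=S
t=17: phase=(16,12,9,6) vs β=16 → FL=W FR=S RL=S RR=S
t=19: phase=(18,14,11,8) vs β=16 → FL=W FR=S RL=S RR=S
t=25: phase=(0,20,17,14) vs β=16 → FL=S FR=W RL=W RR=S
t=39: phase=(14,10,7,4) vs β=16 → FL=S FR=S RL=S RR=S
t=40: phase=(15,11,8,5) vs β=16 → FL=S FR=S RL=S RR=S


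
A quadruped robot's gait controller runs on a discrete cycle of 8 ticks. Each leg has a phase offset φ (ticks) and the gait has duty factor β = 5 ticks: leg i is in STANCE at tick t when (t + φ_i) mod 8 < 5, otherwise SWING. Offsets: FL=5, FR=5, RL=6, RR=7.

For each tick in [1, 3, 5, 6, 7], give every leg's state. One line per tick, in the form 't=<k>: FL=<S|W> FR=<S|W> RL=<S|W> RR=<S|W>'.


t=1: FL=W FR=W RL=W RR=S
t=3: FL=S FR=S RL=S RR=S
t=5: FL=S FR=S RL=S RR=S
t=6: FL=S FR=S RL=S RR=W
t=7: FL=S FR=S RL=W RR=W

t=1: phase=(6,6,7,0) vs β=5 → FL=W FR=W RL=W RR=S
t=3: phase=(0,0,1,2) vs β=5 → FL=S FR=S RL=S RR=S
t=5: phase=(2,2,3,4) vs β=5 → FL=S FR=S RL=S RR=S
t=6: phase=(3,3,4,5) vs β=5 → FL=S FR=S RL=S RR=W
t=7: phase=(4,4,5,6) vs β=5 → FL=S FR=S RL=W RR=W


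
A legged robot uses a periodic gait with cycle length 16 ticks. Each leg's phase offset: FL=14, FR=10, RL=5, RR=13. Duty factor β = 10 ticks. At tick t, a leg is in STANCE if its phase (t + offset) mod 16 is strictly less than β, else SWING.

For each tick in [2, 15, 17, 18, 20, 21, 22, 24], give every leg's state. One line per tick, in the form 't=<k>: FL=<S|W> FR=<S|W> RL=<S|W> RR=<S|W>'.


t=2: FL=S FR=W RL=S RR=W
t=15: FL=W FR=S RL=S RR=W
t=17: FL=W FR=W RL=S RR=W
t=18: FL=S FR=W RL=S RR=W
t=20: FL=S FR=W RL=S RR=S
t=21: FL=S FR=W RL=W RR=S
t=22: FL=S FR=S RL=W RR=S
t=24: FL=S FR=S RL=W RR=S

t=2: phase=(0,12,7,15) vs β=10 → FL=S FR=W RL=S RR=W
t=15: phase=(13,9,4,12) vs β=10 → FL=W FR=S RL=S RR=W
t=17: phase=(15,11,6,14) vs β=10 → FL=W FR=W RL=S RR=W
t=18: phase=(0,12,7,15) vs β=10 → FL=S FR=W RL=S RR=W
t=20: phase=(2,14,9,1) vs β=10 → FL=S FR=W RL=S RR=S
t=21: phase=(3,15,10,2) vs β=10 → FL=S FR=W RL=W RR=S
t=22: phase=(4,0,11,3) vs β=10 → FL=S FR=S RL=W RR=S
t=24: phase=(6,2,13,5) vs β=10 → FL=S FR=S RL=W RR=S


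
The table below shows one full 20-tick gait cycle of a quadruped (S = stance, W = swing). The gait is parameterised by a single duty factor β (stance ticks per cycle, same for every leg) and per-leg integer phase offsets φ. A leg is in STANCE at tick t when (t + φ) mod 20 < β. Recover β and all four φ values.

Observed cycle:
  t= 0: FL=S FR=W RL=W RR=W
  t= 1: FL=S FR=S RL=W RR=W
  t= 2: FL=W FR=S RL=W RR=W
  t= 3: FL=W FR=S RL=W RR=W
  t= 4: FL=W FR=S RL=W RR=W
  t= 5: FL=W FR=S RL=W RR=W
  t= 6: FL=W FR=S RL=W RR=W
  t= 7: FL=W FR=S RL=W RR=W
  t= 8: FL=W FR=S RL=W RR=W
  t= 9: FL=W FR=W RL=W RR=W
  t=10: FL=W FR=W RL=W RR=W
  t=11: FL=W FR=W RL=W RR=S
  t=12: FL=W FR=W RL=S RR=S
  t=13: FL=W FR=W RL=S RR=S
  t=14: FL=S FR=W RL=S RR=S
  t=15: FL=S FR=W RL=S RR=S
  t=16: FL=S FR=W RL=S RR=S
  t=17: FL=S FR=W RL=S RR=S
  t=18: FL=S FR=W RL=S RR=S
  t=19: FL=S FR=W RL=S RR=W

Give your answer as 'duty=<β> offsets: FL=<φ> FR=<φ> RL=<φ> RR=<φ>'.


duty=8 offsets: FL=6 FR=19 RL=8 RR=9

duty β = stance ticks per leg = 8
FL: stance ticks = 8; W→S at t=14 → φ=6
FR: stance ticks = 8; W→S at t=1 → φ=19
RL: stance ticks = 8; W→S at t=12 → φ=8
RR: stance ticks = 8; W→S at t=11 → φ=9


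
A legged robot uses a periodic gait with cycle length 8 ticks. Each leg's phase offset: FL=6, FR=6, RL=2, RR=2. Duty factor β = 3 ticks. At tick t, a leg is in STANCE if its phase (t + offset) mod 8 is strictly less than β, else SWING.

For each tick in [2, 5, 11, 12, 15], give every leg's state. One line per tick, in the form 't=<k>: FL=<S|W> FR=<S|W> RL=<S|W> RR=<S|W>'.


t=2: FL=S FR=S RL=W RR=W
t=5: FL=W FR=W RL=W RR=W
t=11: FL=S FR=S RL=W RR=W
t=12: FL=S FR=S RL=W RR=W
t=15: FL=W FR=W RL=S RR=S

t=2: phase=(0,0,4,4) vs β=3 → FL=S FR=S RL=W RR=W
t=5: phase=(3,3,7,7) vs β=3 → FL=W FR=W RL=W RR=W
t=11: phase=(1,1,5,5) vs β=3 → FL=S FR=S RL=W RR=W
t=12: phase=(2,2,6,6) vs β=3 → FL=S FR=S RL=W RR=W
t=15: phase=(5,5,1,1) vs β=3 → FL=W FR=W RL=S RR=S
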